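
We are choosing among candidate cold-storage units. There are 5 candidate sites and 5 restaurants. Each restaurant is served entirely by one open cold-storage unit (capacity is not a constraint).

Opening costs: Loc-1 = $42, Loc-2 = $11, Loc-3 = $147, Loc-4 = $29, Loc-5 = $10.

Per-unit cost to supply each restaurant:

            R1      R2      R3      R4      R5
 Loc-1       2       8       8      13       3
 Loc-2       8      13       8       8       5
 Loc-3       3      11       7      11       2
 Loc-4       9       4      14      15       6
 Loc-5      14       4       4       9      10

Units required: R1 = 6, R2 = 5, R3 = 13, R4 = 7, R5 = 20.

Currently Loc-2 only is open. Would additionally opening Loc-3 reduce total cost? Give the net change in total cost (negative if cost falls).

Current service cost with {Loc-2}: 373.
Adding Loc-3: each restaurant re-picks its cheapest; new service cost 260, saving 113.
Extra fixed cost: 147. Net change = 147 − 113 = 34.
(Totals: 384 → 418.)

No — net change +34 (cost rises by 34).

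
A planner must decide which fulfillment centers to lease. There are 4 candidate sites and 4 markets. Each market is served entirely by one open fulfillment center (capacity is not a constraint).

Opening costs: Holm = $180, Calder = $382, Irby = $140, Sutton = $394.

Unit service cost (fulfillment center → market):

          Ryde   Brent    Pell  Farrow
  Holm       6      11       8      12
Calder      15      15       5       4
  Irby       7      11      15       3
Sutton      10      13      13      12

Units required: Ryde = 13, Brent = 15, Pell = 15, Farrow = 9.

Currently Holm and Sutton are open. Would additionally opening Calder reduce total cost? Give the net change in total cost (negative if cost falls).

Current service cost with {Holm, Sutton}: 471.
Adding Calder: each market re-picks its cheapest; new service cost 354, saving 117.
Extra fixed cost: 382. Net change = 382 − 117 = 265.
(Totals: 1045 → 1310.)

No — net change +265 (cost rises by 265).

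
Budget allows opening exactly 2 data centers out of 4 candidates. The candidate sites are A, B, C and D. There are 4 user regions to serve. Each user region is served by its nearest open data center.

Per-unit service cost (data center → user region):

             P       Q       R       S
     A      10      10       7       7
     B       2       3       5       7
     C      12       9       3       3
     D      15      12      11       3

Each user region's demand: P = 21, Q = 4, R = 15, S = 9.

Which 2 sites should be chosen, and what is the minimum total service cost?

With exactly 2 open, each user region uses its cheapest among the chosen.
{B, C}: P→B 2·21=42, Q→B 3·4=12, R→C 3·15=45, S→C 3·9=27. Service cost 126.
{B, D}: service cost 156
{A, B}: service cost 192
Among all 6 size-2 choices, {B, C} is lowest.

Choose B and C; total service cost 126.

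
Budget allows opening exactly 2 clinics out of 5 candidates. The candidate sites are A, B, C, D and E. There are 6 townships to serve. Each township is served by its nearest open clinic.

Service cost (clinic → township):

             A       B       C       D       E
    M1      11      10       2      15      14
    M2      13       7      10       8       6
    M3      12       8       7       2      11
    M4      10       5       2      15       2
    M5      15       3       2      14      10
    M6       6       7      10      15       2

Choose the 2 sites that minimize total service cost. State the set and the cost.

With exactly 2 open, each township uses its cheapest among the chosen.
{C, E}: M1→C 2, M2→E 6, M3→C 7, M4→C 2, M5→C 2, M6→E 2. Service cost 21.
{C, D}: service cost 26
{B, C}: service cost 27
Among all 10 size-2 choices, {C, E} is lowest.

Choose C and E; total service cost 21.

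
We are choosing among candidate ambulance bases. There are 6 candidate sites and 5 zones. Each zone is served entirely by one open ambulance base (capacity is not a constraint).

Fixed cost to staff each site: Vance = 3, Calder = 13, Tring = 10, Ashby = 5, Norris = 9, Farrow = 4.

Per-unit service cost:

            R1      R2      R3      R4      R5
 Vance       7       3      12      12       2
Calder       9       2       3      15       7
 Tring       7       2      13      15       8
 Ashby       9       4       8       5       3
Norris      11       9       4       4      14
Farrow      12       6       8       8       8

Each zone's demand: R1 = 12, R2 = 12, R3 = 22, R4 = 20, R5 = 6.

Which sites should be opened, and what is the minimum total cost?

Open Vance, Calder and Norris; minimum total cost 291.

For any fixed open set, each zone goes to its cheapest open site; total = fixed + service.
{Vance, Calder, Norris}: R1→Vance 7·12=84, R2→Calder 2·12=24, R3→Calder 3·22=66, R4→Norris 4·20=80, R5→Vance 2·6=12. Service 266; fixed 25; total 291.
{Vance, Calder, Norris, Farrow}: service 266 + fixed 29 = 295
{Vance, Calder, Ashby, Norris}: service 266 + fixed 30 = 296
{Vance, Calder, Tring, Ashby, Norris, Farrow}: service 266 + fixed 44 = 310
No other subset beats 291.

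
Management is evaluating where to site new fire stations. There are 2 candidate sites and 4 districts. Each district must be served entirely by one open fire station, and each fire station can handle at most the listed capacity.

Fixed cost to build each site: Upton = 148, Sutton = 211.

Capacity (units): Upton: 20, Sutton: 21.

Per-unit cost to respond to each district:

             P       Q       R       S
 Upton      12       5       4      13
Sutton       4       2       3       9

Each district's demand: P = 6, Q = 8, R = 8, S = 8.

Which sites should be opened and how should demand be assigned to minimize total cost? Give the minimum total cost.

Open {Upton, Sutton}: P→Sutton 4·6=24, Q→Upton 5·8=40, R→Upton 4·8=32, S→Sutton 9·8=72.
Loads: Upton carries 16/20, Sutton carries 14/21. Service 168; fixed 359; total 527.
Next best feasible plan costs 535.

Minimum total cost: 527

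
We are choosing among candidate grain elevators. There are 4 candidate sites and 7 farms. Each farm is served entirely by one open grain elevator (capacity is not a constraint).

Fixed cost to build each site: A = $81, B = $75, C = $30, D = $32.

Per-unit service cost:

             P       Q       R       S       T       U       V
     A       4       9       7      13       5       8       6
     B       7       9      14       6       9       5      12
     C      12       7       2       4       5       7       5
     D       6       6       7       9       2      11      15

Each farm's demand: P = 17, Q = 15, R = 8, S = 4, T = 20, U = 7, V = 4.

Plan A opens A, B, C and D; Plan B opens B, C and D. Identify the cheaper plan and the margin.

Plan B is cheaper by 47.

Plan A: {A, B, C, D}: P→A 4·17=68, Q→D 6·15=90, R→C 2·8=16, S→C 4·4=16, T→D 2·20=40, U→B 5·7=35, V→C 5·4=20. Service 285; fixed 218; total 503.
Plan B: {B, C, D}: P→D 6·17=102, Q→D 6·15=90, R→C 2·8=16, S→C 4·4=16, T→D 2·20=40, U→B 5·7=35, V→C 5·4=20. Service 319; fixed 137; total 456.
Difference: |503 − 456| = 47.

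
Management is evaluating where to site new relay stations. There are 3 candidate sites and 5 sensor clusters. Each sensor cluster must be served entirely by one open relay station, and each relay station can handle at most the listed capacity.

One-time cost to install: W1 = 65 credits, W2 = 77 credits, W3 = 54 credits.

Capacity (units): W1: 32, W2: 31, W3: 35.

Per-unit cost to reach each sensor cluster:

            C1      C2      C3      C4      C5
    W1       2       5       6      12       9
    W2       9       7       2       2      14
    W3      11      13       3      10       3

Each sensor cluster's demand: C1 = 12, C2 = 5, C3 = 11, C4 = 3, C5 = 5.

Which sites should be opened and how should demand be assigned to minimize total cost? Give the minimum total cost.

Open {W1, W3}: C1→W1 2·12=24, C2→W1 5·5=25, C3→W3 3·11=33, C4→W3 10·3=30, C5→W3 3·5=15.
Loads: W1 carries 17/32, W3 carries 19/35. Service 127; fixed 119; total 246.
Next best feasible plan costs 252.

Minimum total cost: 246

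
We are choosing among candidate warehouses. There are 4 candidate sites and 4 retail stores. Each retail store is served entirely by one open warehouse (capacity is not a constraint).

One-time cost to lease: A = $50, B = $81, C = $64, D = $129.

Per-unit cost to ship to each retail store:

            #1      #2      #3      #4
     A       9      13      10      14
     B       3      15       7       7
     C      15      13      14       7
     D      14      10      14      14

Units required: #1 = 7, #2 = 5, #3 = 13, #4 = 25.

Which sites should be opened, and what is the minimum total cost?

Open B only; minimum total cost 443.

For any fixed open set, each retail store goes to its cheapest open site; total = fixed + service.
{B}: #1→B 3·7=21, #2→B 15·5=75, #3→B 7·13=91, #4→B 7·25=175. Service 362; fixed 81; total 443.
{A, B}: #1→B 3·7=21, #2→A 13·5=65, #3→B 7·13=91, #4→B 7·25=175. Service 352; fixed 131; total 483.
{B, C}: service 352 + fixed 145 = 497
{A, B, C, D}: service 337 + fixed 324 = 661
No other subset beats 443.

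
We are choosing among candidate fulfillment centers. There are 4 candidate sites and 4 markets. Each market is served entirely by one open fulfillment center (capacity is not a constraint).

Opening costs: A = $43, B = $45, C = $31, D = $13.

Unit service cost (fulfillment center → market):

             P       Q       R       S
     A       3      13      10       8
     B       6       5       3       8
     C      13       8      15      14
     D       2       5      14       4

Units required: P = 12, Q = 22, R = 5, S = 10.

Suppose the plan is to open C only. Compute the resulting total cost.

Each market is assigned to its cheapest site among the open ones.
{C}: P→C 13·12=156, Q→C 8·22=176, R→C 15·5=75, S→C 14·10=140. Service 547; fixed 31; total 578.

Total cost: 578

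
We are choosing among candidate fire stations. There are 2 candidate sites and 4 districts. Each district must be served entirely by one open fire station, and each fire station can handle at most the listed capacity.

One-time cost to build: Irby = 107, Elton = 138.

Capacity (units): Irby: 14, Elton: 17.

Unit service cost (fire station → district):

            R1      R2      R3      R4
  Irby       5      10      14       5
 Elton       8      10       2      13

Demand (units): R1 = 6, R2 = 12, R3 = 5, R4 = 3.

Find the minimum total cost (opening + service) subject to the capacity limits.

Minimum total cost: 420

Open {Irby, Elton}: R1→Irby 5·6=30, R2→Elton 10·12=120, R3→Elton 2·5=10, R4→Irby 5·3=15.
Loads: Irby carries 9/14, Elton carries 17/17. Service 175; fixed 245; total 420.
Next best feasible plan costs 462.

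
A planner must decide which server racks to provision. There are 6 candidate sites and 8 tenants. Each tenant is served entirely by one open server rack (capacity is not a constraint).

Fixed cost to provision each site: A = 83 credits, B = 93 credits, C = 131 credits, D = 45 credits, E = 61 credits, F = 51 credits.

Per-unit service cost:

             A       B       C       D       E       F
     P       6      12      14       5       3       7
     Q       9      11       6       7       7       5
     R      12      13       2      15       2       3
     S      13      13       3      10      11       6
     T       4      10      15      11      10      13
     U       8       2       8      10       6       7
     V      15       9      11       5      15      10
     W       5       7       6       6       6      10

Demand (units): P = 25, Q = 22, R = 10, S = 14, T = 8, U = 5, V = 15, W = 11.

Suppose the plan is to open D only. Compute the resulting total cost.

Total cost: 893

Each tenant is assigned to its cheapest site among the open ones.
{D}: P→D 5·25=125, Q→D 7·22=154, R→D 15·10=150, S→D 10·14=140, T→D 11·8=88, U→D 10·5=50, V→D 5·15=75, W→D 6·11=66. Service 848; fixed 45; total 893.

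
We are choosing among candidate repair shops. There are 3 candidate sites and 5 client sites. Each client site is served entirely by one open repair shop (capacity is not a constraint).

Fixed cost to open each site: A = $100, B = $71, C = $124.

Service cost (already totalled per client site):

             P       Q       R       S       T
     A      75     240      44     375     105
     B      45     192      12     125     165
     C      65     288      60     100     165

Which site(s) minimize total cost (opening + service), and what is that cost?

Open B only; minimum total cost 610.

For any fixed open set, each client site goes to its cheapest open site; total = fixed + service.
{B}: P→B 45, Q→B 192, R→B 12, S→B 125, T→B 165. Service 539; fixed 71; total 610.
{A, B}: service 479 + fixed 171 = 650
{B, C}: service 514 + fixed 195 = 709
{A, B, C}: service 454 + fixed 295 = 749
No other subset beats 610.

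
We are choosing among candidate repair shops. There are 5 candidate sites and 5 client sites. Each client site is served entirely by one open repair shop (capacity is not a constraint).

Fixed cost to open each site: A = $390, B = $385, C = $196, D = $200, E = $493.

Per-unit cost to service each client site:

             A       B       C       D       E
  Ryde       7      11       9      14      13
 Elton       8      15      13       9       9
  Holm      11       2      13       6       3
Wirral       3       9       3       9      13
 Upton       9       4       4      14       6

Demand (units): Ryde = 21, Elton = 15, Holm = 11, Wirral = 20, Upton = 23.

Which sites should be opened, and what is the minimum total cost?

Open C only; minimum total cost 875.

For any fixed open set, each client site goes to its cheapest open site; total = fixed + service.
{C}: Ryde→C 9·21=189, Elton→C 13·15=195, Holm→C 13·11=143, Wirral→C 3·20=60, Upton→C 4·23=92. Service 679; fixed 196; total 875.
{C, D}: service 542 + fixed 396 = 938
{A}: service 655 + fixed 390 = 1045
{A, B, C, D, E}: service 441 + fixed 1664 = 2105
No other subset beats 875.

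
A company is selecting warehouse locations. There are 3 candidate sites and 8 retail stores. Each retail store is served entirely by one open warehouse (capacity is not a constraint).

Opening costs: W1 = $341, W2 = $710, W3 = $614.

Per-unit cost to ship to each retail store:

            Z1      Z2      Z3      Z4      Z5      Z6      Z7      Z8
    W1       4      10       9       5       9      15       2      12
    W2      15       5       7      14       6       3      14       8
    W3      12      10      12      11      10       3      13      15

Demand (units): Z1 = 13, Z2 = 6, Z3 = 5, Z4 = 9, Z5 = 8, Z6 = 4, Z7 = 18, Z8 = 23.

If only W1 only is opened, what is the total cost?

Total cost: 987

Each retail store is assigned to its cheapest site among the open ones.
{W1}: Z1→W1 4·13=52, Z2→W1 10·6=60, Z3→W1 9·5=45, Z4→W1 5·9=45, Z5→W1 9·8=72, Z6→W1 15·4=60, Z7→W1 2·18=36, Z8→W1 12·23=276. Service 646; fixed 341; total 987.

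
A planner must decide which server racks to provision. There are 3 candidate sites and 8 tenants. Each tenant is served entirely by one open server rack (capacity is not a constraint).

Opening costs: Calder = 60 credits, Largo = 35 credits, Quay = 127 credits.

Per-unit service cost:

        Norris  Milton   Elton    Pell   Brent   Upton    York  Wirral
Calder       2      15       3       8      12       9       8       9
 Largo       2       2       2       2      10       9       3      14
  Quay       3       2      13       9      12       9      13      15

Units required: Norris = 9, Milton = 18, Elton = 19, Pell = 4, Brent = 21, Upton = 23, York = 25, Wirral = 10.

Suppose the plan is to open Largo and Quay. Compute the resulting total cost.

Each tenant is assigned to its cheapest site among the open ones.
{Largo, Quay}: Norris→Largo 2·9=18, Milton→Largo 2·18=36, Elton→Largo 2·19=38, Pell→Largo 2·4=8, Brent→Largo 10·21=210, Upton→Largo 9·23=207, York→Largo 3·25=75, Wirral→Largo 14·10=140. Service 732; fixed 162; total 894.

Total cost: 894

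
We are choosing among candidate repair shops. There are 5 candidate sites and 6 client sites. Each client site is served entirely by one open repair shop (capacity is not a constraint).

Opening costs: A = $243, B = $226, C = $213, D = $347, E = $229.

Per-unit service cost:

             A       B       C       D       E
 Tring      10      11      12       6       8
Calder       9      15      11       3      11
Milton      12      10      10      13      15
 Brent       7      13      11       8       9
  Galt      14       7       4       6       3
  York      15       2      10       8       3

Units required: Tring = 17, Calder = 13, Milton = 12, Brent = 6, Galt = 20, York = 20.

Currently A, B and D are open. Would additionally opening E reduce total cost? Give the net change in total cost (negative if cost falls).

Current service cost with {A, B, D}: 463.
Adding E: each client site re-picks its cheapest; new service cost 403, saving 60.
Extra fixed cost: 229. Net change = 229 − 60 = 169.
(Totals: 1279 → 1448.)

No — net change +169 (cost rises by 169).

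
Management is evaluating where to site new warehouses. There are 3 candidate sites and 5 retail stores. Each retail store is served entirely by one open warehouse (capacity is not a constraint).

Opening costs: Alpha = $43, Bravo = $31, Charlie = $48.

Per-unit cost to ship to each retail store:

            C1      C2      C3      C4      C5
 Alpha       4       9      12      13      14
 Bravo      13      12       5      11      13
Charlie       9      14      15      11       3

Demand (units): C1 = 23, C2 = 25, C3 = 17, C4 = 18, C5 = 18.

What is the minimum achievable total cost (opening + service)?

For any fixed open set, each retail store goes to its cheapest open site; total = fixed + service.
{Alpha, Bravo, Charlie}: C1→Alpha 4·23=92, C2→Alpha 9·25=225, C3→Bravo 5·17=85, C4→Bravo 11·18=198, C5→Charlie 3·18=54. Service 654; fixed 122; total 776.
{Alpha, Charlie}: service 773 + fixed 91 = 864
{Alpha, Bravo}: service 834 + fixed 74 = 908
{Bravo}: service 1116 + fixed 31 = 1147
(All 7 nonempty subsets were checked; Alpha, Bravo and Charlie is lowest.)

Minimum total cost: 776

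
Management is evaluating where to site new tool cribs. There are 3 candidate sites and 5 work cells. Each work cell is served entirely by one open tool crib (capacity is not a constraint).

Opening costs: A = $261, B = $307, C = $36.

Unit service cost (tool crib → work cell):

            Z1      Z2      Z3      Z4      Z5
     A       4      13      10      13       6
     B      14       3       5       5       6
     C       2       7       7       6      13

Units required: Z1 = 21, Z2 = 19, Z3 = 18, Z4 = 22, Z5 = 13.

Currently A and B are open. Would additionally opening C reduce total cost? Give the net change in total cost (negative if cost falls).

Yes — net change −6 (cost falls by 6).

Current service cost with {A, B}: 419.
Adding C: each work cell re-picks its cheapest; new service cost 377, saving 42.
Extra fixed cost: 36. Net change = 36 − 42 = -6.
(Totals: 987 → 981.)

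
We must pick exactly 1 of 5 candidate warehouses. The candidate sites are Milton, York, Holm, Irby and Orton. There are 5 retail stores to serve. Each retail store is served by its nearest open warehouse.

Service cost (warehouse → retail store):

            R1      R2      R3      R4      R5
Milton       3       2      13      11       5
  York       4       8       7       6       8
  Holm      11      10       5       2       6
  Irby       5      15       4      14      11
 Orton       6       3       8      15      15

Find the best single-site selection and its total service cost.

Choose York only; total service cost 33.

With exactly 1 open, each retail store uses its cheapest among the chosen.
{York}: R1→York 4, R2→York 8, R3→York 7, R4→York 6, R5→York 8. Service cost 33.
{Milton}: service cost 34
{Holm}: service cost 34
Among all 5 size-1 choices, {York} is lowest.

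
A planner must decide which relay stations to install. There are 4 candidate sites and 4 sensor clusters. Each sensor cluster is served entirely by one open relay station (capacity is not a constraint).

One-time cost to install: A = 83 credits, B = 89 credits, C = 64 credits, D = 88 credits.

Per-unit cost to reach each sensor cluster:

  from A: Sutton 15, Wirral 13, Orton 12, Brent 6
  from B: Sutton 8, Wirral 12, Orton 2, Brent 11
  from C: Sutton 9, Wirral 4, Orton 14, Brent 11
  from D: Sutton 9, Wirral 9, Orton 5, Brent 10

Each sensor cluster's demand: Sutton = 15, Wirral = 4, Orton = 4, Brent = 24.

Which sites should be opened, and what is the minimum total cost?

Open A and C; minimum total cost 490.

For any fixed open set, each sensor cluster goes to its cheapest open site; total = fixed + service.
{A, C}: Sutton→C 9·15=135, Wirral→C 4·4=16, Orton→A 12·4=48, Brent→A 6·24=144. Service 343; fixed 147; total 490.
{A, B}: service 320 + fixed 172 = 492
{A, D}: service 335 + fixed 171 = 506
{A, B, C, D}: Sutton→B 8·15=120, Wirral→C 4·4=16, Orton→B 2·4=8, Brent→A 6·24=144. Service 288; fixed 324; total 612.
No other subset beats 490.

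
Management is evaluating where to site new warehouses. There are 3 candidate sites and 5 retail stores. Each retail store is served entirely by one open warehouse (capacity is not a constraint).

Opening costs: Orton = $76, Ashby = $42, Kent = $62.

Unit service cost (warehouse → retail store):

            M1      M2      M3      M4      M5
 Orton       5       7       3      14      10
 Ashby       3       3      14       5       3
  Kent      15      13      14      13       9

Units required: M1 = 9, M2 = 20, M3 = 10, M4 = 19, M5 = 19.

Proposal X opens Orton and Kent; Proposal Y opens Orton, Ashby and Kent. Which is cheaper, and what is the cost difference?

Proposal X: {Orton, Kent}: M1→Orton 5·9=45, M2→Orton 7·20=140, M3→Orton 3·10=30, M4→Kent 13·19=247, M5→Kent 9·19=171. Service 633; fixed 138; total 771.
Proposal Y: {Orton, Ashby, Kent}: M1→Ashby 3·9=27, M2→Ashby 3·20=60, M3→Orton 3·10=30, M4→Ashby 5·19=95, M5→Ashby 3·19=57. Service 269; fixed 180; total 449.
Difference: |771 − 449| = 322.

Proposal Y is cheaper by 322.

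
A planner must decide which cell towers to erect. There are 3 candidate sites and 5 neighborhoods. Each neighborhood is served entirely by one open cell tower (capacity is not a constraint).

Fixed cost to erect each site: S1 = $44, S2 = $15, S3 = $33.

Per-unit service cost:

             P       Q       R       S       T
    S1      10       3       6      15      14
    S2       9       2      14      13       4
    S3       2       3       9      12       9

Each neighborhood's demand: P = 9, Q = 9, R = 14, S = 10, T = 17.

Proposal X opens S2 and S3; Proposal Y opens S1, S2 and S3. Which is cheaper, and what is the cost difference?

Proposal X is cheaper by 2.

Proposal X: {S2, S3}: P→S3 2·9=18, Q→S2 2·9=18, R→S3 9·14=126, S→S3 12·10=120, T→S2 4·17=68. Service 350; fixed 48; total 398.
Proposal Y: {S1, S2, S3}: P→S3 2·9=18, Q→S2 2·9=18, R→S1 6·14=84, S→S3 12·10=120, T→S2 4·17=68. Service 308; fixed 92; total 400.
Difference: |398 − 400| = 2.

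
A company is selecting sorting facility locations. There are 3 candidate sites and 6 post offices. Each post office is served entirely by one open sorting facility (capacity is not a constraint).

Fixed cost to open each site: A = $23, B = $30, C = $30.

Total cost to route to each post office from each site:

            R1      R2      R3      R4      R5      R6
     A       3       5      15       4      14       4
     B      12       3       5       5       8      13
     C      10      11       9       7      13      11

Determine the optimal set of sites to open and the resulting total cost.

For any fixed open set, each post office goes to its cheapest open site; total = fixed + service.
{A}: R1→A 3, R2→A 5, R3→A 15, R4→A 4, R5→A 14, R6→A 4. Service 45; fixed 23; total 68.
{B}: service 46 + fixed 30 = 76
{A, B}: service 27 + fixed 53 = 80
{A, B, C}: R1→A 3, R2→B 3, R3→B 5, R4→A 4, R5→B 8, R6→A 4. Service 27; fixed 83; total 110.
(All 7 nonempty subsets were checked; A only is lowest.)

Open A only; minimum total cost 68.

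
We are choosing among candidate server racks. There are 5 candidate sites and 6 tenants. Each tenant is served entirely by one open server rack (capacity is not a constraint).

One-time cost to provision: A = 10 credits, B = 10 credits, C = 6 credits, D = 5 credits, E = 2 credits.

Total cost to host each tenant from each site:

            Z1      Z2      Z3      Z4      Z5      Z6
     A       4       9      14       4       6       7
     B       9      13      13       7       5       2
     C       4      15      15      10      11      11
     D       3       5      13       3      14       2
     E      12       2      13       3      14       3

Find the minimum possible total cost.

Minimum total cost: 43

For any fixed open set, each tenant goes to its cheapest open site; total = fixed + service.
{A, E}: Z1→A 4, Z2→E 2, Z3→E 13, Z4→E 3, Z5→A 6, Z6→E 3. Service 31; fixed 12; total 43.
{C, E}: service 36 + fixed 8 = 44
{D, E}: service 37 + fixed 7 = 44
{A, B, C, D, E}: Z1→D 3, Z2→E 2, Z3→B 13, Z4→D 3, Z5→B 5, Z6→B 2. Service 28; fixed 33; total 61.
No other subset beats 43.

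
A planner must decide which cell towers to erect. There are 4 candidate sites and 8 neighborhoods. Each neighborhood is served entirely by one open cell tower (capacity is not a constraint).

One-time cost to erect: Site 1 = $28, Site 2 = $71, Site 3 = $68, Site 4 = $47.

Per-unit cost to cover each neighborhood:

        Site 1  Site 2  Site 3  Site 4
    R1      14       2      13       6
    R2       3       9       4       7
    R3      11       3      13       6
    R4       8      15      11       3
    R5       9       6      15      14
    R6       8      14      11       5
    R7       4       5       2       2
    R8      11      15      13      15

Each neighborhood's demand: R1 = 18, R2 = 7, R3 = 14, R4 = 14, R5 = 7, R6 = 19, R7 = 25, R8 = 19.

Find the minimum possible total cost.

Minimum total cost: 683

For any fixed open set, each neighborhood goes to its cheapest open site; total = fixed + service.
{Site 1, Site 2, Site 4}: R1→Site 2 2·18=36, R2→Site 1 3·7=21, R3→Site 2 3·14=42, R4→Site 4 3·14=42, R5→Site 2 6·7=42, R6→Site 4 5·19=95, R7→Site 4 2·25=50, R8→Site 1 11·19=209. Service 537; fixed 146; total 683.
{Site 1, Site 4}: service 672 + fixed 75 = 747
{Site 1, Site 2, Site 3, Site 4}: R1→Site 2 2·18=36, R2→Site 1 3·7=21, R3→Site 2 3·14=42, R4→Site 4 3·14=42, R5→Site 2 6·7=42, R6→Site 4 5·19=95, R7→Site 3 2·25=50, R8→Site 1 11·19=209. Service 537; fixed 214; total 751.
{Site 1}: R1→Site 1 14·18=252, R2→Site 1 3·7=21, R3→Site 1 11·14=154, R4→Site 1 8·14=112, R5→Site 1 9·7=63, R6→Site 1 8·19=152, R7→Site 1 4·25=100, R8→Site 1 11·19=209. Service 1063; fixed 28; total 1091.
No other subset beats 683.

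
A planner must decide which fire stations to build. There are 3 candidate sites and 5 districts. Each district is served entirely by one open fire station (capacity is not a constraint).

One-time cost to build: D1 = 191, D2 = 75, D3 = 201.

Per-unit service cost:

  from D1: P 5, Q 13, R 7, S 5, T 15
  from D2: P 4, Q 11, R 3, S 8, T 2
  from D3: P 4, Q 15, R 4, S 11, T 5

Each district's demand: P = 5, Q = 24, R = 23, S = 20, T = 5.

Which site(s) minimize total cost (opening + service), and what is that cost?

Open D2 only; minimum total cost 598.

For any fixed open set, each district goes to its cheapest open site; total = fixed + service.
{D2}: P→D2 4·5=20, Q→D2 11·24=264, R→D2 3·23=69, S→D2 8·20=160, T→D2 2·5=10. Service 523; fixed 75; total 598.
{D1, D2}: service 463 + fixed 266 = 729
{D2, D3}: service 523 + fixed 276 = 799
{D1, D2, D3}: service 463 + fixed 467 = 930
No other subset beats 598.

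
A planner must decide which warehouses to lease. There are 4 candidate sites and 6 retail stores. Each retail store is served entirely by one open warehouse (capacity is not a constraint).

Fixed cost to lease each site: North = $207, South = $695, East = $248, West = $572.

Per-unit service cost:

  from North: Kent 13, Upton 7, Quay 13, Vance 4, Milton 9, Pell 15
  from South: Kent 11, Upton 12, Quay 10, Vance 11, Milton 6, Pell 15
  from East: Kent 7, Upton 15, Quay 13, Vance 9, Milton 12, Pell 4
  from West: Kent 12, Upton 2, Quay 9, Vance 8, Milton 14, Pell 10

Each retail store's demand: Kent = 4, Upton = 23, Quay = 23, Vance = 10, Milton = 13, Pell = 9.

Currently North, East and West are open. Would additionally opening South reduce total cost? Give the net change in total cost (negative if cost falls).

Current service cost with {North, East, West}: 474.
Adding South: each retail store re-picks its cheapest; new service cost 435, saving 39.
Extra fixed cost: 695. Net change = 695 − 39 = 656.
(Totals: 1501 → 2157.)

No — net change +656 (cost rises by 656).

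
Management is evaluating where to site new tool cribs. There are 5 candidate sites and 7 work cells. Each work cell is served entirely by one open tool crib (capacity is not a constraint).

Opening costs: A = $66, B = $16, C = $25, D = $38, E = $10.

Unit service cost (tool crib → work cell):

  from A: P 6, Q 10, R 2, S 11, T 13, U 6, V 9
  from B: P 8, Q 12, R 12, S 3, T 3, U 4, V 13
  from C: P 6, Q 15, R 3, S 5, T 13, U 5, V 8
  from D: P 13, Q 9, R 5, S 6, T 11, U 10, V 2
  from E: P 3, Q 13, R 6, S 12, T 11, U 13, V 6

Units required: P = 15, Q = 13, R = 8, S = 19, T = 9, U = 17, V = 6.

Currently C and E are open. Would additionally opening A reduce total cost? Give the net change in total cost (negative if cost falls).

No — net change +19 (cost rises by 19).

Current service cost with {C, E}: 553.
Adding A: each work cell re-picks its cheapest; new service cost 506, saving 47.
Extra fixed cost: 66. Net change = 66 − 47 = 19.
(Totals: 588 → 607.)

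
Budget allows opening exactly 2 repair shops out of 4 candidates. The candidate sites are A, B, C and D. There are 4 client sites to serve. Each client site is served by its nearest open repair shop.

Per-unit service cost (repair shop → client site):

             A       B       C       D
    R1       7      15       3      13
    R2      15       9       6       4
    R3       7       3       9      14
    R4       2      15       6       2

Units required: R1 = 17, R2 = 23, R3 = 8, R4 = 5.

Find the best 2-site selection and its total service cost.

With exactly 2 open, each client site uses its cheapest among the chosen.
{C, D}: R1→C 3·17=51, R2→D 4·23=92, R3→C 9·8=72, R4→D 2·5=10. Service cost 225.
{B, C}: service cost 243
{A, C}: service cost 255
Among all 6 size-2 choices, {C, D} is lowest.

Choose C and D; total service cost 225.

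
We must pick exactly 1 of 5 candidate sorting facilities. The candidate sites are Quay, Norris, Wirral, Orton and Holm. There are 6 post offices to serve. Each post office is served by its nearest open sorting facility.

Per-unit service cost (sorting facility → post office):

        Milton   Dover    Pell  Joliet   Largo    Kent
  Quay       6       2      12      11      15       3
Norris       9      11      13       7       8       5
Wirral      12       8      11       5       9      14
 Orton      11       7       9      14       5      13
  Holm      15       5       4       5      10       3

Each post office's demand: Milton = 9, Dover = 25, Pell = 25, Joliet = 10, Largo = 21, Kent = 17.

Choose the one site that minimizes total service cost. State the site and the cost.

Choose Holm only; total service cost 671.

With exactly 1 open, each post office uses its cheapest among the chosen.
{Holm}: Milton→Holm 15·9=135, Dover→Holm 5·25=125, Pell→Holm 4·25=100, Joliet→Holm 5·10=50, Largo→Holm 10·21=210, Kent→Holm 3·17=51. Service cost 671.
{Quay}: service cost 880
{Orton}: service cost 965
Among all 5 size-1 choices, {Holm} is lowest.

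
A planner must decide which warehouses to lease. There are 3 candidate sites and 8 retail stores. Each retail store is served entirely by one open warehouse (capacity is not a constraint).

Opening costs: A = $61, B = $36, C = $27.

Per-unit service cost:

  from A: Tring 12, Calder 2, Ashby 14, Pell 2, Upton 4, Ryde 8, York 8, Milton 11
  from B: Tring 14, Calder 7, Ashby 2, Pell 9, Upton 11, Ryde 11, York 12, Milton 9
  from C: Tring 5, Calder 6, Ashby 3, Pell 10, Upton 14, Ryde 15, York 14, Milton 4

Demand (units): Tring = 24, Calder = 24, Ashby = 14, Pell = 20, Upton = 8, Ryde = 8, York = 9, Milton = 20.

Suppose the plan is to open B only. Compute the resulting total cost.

Each retail store is assigned to its cheapest site among the open ones.
{B}: Tring→B 14·24=336, Calder→B 7·24=168, Ashby→B 2·14=28, Pell→B 9·20=180, Upton→B 11·8=88, Ryde→B 11·8=88, York→B 12·9=108, Milton→B 9·20=180. Service 1176; fixed 36; total 1212.

Total cost: 1212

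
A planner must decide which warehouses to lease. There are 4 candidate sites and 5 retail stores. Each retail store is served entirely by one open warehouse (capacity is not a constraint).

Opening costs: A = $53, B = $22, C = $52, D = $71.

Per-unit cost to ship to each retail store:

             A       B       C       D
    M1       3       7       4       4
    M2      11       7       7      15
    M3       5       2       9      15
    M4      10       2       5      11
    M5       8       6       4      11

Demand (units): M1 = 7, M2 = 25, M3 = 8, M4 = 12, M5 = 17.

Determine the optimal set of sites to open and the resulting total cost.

For any fixed open set, each retail store goes to its cheapest open site; total = fixed + service.
{B, C}: M1→C 4·7=28, M2→B 7·25=175, M3→B 2·8=16, M4→B 2·12=24, M5→C 4·17=68. Service 311; fixed 74; total 385.
{B}: service 366 + fixed 22 = 388
{A, B}: M1→A 3·7=21, M2→B 7·25=175, M3→B 2·8=16, M4→B 2·12=24, M5→B 6·17=102. Service 338; fixed 75; total 413.
{A, B, C, D}: service 304 + fixed 198 = 502
(All 15 nonempty subsets were checked; B and C is lowest.)

Open B and C; minimum total cost 385.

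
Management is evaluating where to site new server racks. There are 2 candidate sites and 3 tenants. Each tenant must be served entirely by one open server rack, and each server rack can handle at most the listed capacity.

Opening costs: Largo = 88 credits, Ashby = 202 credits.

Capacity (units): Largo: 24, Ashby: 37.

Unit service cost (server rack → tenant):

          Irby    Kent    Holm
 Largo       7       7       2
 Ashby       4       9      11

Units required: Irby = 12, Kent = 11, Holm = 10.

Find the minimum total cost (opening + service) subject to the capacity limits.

Open {Largo, Ashby}: Irby→Ashby 4·12=48, Kent→Largo 7·11=77, Holm→Largo 2·10=20.
Loads: Largo carries 21/24, Ashby carries 12/37. Service 145; fixed 290; total 435.
Next best feasible plan costs 457.

Minimum total cost: 435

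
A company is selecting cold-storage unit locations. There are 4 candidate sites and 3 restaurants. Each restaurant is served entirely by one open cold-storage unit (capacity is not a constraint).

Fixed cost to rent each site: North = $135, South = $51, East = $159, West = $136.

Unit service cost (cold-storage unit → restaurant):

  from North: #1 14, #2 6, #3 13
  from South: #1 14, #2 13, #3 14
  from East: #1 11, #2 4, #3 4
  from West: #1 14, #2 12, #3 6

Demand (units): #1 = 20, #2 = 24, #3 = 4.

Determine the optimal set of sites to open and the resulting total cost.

Open East only; minimum total cost 491.

For any fixed open set, each restaurant goes to its cheapest open site; total = fixed + service.
{East}: #1→East 11·20=220, #2→East 4·24=96, #3→East 4·4=16. Service 332; fixed 159; total 491.
{South, East}: service 332 + fixed 210 = 542
{North}: service 476 + fixed 135 = 611
{North, South, East, West}: service 332 + fixed 481 = 813
No other subset beats 491.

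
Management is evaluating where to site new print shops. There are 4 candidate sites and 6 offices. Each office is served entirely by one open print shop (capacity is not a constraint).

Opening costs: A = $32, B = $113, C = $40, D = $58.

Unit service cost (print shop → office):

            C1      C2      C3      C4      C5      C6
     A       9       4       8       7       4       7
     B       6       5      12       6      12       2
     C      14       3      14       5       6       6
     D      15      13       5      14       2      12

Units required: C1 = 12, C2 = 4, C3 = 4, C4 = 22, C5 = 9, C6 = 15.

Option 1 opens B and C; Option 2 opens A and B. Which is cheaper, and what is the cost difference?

Option 1: {B, C}: C1→B 6·12=72, C2→C 3·4=12, C3→B 12·4=48, C4→C 5·22=110, C5→C 6·9=54, C6→B 2·15=30. Service 326; fixed 153; total 479.
Option 2: {A, B}: C1→B 6·12=72, C2→A 4·4=16, C3→A 8·4=32, C4→B 6·22=132, C5→A 4·9=36, C6→B 2·15=30. Service 318; fixed 145; total 463.
Difference: |479 − 463| = 16.

Option 2 is cheaper by 16.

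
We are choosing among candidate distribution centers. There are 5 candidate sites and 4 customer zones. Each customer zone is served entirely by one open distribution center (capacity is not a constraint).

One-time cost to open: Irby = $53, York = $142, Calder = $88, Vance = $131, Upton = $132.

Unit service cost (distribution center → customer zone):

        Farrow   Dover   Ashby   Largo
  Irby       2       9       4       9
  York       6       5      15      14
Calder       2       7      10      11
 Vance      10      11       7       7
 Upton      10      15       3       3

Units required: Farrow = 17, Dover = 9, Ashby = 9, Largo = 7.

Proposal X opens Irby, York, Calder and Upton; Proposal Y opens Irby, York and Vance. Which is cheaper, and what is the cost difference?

Proposal X: {Irby, York, Calder, Upton}: Farrow→Irby 2·17=34, Dover→York 5·9=45, Ashby→Upton 3·9=27, Largo→Upton 3·7=21. Service 127; fixed 415; total 542.
Proposal Y: {Irby, York, Vance}: Farrow→Irby 2·17=34, Dover→York 5·9=45, Ashby→Irby 4·9=36, Largo→Vance 7·7=49. Service 164; fixed 326; total 490.
Difference: |542 − 490| = 52.

Proposal Y is cheaper by 52.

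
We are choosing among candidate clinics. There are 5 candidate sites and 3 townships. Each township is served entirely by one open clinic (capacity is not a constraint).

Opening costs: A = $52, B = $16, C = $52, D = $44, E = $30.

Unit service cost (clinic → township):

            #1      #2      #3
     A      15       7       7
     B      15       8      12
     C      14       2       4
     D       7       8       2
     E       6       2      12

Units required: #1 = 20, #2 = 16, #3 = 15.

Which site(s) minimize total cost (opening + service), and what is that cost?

For any fixed open set, each township goes to its cheapest open site; total = fixed + service.
{D, E}: #1→E 6·20=120, #2→E 2·16=32, #3→D 2·15=30. Service 182; fixed 74; total 256.
{B, D, E}: service 182 + fixed 90 = 272
{C, E}: #1→E 6·20=120, #2→C 2·16=32, #3→C 4·15=60. Service 212; fixed 82; total 294.
{A, B, C, D, E}: service 182 + fixed 194 = 376
No other subset beats 256.

Open D and E; minimum total cost 256.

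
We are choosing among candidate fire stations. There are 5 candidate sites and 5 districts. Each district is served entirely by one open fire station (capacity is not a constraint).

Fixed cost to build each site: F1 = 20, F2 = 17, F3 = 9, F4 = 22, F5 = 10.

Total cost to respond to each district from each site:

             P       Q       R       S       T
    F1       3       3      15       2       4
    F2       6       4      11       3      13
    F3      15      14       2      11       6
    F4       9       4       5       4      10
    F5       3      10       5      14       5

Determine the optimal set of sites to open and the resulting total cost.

Open F1 and F3; minimum total cost 43.

For any fixed open set, each district goes to its cheapest open site; total = fixed + service.
{F1, F3}: P→F1 3, Q→F1 3, R→F3 2, S→F1 2, T→F1 4. Service 14; fixed 29; total 43.
{F1}: service 27 + fixed 20 = 47
{F1, F5}: service 17 + fixed 30 = 47
{F1, F2, F3, F4, F5}: service 14 + fixed 78 = 92
No other subset beats 43.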